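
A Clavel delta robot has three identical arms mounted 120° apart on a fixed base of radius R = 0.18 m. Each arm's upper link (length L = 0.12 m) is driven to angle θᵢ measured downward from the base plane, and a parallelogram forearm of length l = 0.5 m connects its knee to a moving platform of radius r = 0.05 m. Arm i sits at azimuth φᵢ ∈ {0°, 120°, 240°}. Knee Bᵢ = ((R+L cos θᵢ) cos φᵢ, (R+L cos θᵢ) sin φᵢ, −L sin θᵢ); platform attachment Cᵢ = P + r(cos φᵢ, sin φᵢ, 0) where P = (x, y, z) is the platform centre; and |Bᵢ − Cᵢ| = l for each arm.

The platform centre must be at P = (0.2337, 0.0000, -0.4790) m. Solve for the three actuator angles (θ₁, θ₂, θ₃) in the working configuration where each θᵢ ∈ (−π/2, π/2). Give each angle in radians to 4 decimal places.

θ₁ = -0.1741, θ₂ = 1.3093, θ₃ = 1.3093

arm 1 (φ=0.0°): x'=0.2337, y'=0.0000
  e−x'=-0.1037;  (l²−L²−(e−x')²−y'²−z²)/2L = -0.0191
  θ1 = atan2(B,A) + arccos(C/0.4901) = -0.1741
arm 2 (φ=120.0°): x'=-0.1168, y'=-0.2024
  e−x'=0.2468;  (l²−L²−(e−x')²−y'²−z²)/2L = -0.3989
  γ=atan2(-0.4790,0.2468)=-1.0949;  ψ=arccos(-0.7403)=2.4043;  θ2=γ+ψ≈1.3093
arm 3 (φ=240.0°): x'=-0.1169, y'=0.2024
  A=0.2469, B=-0.4790, C=(l²−L²−A²−y'²−z²)/(2L)=-0.3989
  θ3 = atan2(B,A) + arccos(C/0.5389) = 1.3093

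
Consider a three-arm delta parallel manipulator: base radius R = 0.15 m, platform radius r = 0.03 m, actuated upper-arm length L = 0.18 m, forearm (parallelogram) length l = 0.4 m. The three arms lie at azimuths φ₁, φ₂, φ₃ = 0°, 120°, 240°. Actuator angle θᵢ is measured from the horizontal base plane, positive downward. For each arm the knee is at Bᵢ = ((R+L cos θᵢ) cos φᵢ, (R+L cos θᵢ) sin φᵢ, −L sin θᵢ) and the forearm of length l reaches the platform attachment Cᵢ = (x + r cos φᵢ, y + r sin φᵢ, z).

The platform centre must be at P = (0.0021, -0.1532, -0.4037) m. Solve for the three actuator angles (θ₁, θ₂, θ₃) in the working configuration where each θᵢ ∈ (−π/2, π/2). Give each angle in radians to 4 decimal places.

rotate P by −φ1: (0.0021, -0.1532, -0.4037)
  A cos θ + B sin θ = C:  0.1179·cos θ + -0.4037·sin θ = -0.2021
  √(A²+B²)=0.4206;  θ1 = -1.2867+2.0720 ≈ 0.7853
φ2=120.0° → target in arm frame (-0.1337, 0.0748)
  A cos θ + B sin θ = C:  0.2537·cos θ + -0.4037·sin θ = -0.2926
  θ2 = atan2(B,A) + arccos(C/0.4768) = 1.2218
arm 3 (φ=240.0°): x'=0.1316, y'=0.0784
  A=-0.0116, B=-0.4037, C=(l²−L²−A²−y'²−z²)/(2L)=-0.1157
  γ=atan2(-0.4037,-0.0116)=-1.5996;  ψ=arccos(-0.2865)=1.8614;  θ3=γ+ψ≈0.2618

θ₁ = 0.7853, θ₂ = 1.2218, θ₃ = 0.2618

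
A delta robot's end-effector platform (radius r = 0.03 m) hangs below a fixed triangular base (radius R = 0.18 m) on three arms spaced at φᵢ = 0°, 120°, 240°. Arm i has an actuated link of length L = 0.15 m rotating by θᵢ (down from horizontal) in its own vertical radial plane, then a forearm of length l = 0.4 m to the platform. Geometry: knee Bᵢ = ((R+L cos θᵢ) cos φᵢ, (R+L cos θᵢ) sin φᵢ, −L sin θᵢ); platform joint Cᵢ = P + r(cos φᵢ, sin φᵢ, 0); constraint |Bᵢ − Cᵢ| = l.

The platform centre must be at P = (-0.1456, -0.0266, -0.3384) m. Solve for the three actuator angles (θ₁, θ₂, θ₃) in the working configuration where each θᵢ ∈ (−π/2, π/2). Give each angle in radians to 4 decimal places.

arm 1 (φ=0.0°): x'=-0.1456, y'=-0.0266
  e−x'=0.2956;  (l²−L²−(e−x')²−y'²−z²)/2L = -0.2170
  γ=atan2(-0.3384,0.2956)=-0.8528;  ψ=arccos(-0.4830)=2.0748;  θ1=γ+ψ≈1.2220
arm 2 (φ=120.0°): x'=0.0498, y'=0.1394
  A cos θ + B sin θ = C:  0.1002·cos θ + -0.3384·sin θ = -0.0216
  √(A²+B²)=0.3529;  θ2 = -1.2828+1.6322 ≈ 0.3493
φ3=240.0° → target in arm frame (0.0958, -0.1128)
  A=0.0542, B=-0.3384, C=(l²−L²−A²−y'²−z²)/(2L)=0.0244
  γ=atan2(-0.3384,0.0542)=-1.4121;  ψ=arccos(0.0713)=1.4994;  θ3=γ+ψ≈0.0874

θ₁ = 1.2220, θ₂ = 0.3493, θ₃ = 0.0874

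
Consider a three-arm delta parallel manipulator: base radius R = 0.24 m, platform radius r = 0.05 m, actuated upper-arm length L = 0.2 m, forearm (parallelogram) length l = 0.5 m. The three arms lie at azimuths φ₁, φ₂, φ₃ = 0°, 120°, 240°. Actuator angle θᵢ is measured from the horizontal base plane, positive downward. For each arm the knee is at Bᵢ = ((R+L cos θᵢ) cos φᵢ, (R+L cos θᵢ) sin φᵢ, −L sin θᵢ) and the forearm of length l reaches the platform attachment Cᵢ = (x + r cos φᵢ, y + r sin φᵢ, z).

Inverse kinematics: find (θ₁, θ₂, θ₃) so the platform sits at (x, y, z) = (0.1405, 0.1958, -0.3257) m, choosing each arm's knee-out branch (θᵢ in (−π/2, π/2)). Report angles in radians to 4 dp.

θ₁ = -0.3488, θ₂ = -0.0872, θ₃ = 1.3092

arm 1 (φ=0.0°): x'=0.1405, y'=0.1958
  A cos θ + B sin θ = C:  0.0495·cos θ + -0.3257·sin θ = 0.1578
  γ=atan2(-0.3257,0.0495)=-1.4200;  ψ=arccos(0.4791)=1.0712;  θ1=γ+ψ≈-0.3488
arm 2 (φ=120.0°): x'=0.0993, y'=-0.2196
  A cos θ + B sin θ = C:  0.0907·cos θ + -0.3257·sin θ = 0.1187
  θ2 = atan2(B,A) + arccos(C/0.3381) = -0.0872
rotate P by −φ3: (-0.2398, 0.0238, -0.3257)
  e−x'=0.4298;  (l²−L²−(e−x')²−y'²−z²)/2L = -0.2035
  γ=atan2(-0.3257,0.4298)=-0.6485;  ψ=arccos(-0.3773)=1.9577;  θ3=γ+ψ≈1.3092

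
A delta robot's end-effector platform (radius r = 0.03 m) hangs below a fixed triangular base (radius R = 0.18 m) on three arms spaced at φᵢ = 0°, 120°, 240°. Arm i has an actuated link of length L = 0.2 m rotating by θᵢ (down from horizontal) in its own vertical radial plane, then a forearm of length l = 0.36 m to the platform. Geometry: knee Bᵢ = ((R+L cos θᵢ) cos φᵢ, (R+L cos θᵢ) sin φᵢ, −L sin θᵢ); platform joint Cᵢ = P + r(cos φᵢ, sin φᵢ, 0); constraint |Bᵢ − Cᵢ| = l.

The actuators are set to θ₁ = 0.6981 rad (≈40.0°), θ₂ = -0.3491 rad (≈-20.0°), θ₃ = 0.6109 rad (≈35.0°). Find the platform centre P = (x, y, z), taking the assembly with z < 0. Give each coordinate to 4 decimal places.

(-0.0470, 0.0644, -0.1818)

φ1=0.0°: virtual centre (0.3032, 0.0000, -0.1286), radius l
φ2=120.0°: virtual centre (-0.1690, 0.2927, 0.0684), radius l
φ3=240.0°: virtual centre (-0.1569, -0.2718, -0.1147), radius l
|centre ₂|²−|centre ₁|² = 0.0104;  |centre ₃|²−|centre ₁|² = 0.0032
linear system: -0.9444x+0.5853y = 0.0104−0.3939z; -0.9203x+-0.5436y = 0.0032−0.0277z
Cramer: x(z) = -0.0072+0.2189z;  y(z) = 0.0063-0.3198z
into |P−centre ₁|² = l²: 1.1502z² + 0.1172z + -0.0167 = 0;  Δ = 0.0906;  z = -0.1818 or 0.0799 → z<0 root = -0.1818
x = -0.0470, y = 0.0644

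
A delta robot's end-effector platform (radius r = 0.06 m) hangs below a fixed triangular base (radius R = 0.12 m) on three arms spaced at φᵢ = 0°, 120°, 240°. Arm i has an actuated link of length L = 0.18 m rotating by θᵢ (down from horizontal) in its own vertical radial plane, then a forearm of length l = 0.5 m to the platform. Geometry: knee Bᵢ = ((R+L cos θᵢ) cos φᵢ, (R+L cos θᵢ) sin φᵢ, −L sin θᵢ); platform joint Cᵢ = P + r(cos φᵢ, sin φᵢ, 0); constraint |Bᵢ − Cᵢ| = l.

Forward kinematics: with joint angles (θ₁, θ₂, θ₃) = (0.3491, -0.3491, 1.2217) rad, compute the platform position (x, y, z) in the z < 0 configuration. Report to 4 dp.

O1 = (0.2291·cos0.0°, 0.2291·sin0.0°, -0.0616) = (0.2291, 0.0000, -0.0616)
φ2=120.0°: virtual centre (-0.1146, 0.1984, 0.0616), radius l
O3 = (0.1216·cos240.0°, 0.1216·sin240.0°, -0.1691) = (-0.0608, -0.1053, -0.1691)
|O₂|²−|O₁|² = 0.0000;  |O₃|²−|O₁|² = -0.0129
linear system: -0.6874x+0.3969y = 0.0000−0.2463z; -0.5799x+-0.2106y = -0.0129−-0.2151z
det = 0.3749;  x = 0.0137+-0.0894z,  y = 0.0237+-0.7754z
sphere 1 gives Az²+Bz+C=0 with A=1.6093, B=0.1250, C=-0.1992;  B²−4AC=1.2980;  roots -0.3928, 0.3151;  negative root z = -0.3928
x = 0.0488, y = 0.3283

(0.0488, 0.3283, -0.3928)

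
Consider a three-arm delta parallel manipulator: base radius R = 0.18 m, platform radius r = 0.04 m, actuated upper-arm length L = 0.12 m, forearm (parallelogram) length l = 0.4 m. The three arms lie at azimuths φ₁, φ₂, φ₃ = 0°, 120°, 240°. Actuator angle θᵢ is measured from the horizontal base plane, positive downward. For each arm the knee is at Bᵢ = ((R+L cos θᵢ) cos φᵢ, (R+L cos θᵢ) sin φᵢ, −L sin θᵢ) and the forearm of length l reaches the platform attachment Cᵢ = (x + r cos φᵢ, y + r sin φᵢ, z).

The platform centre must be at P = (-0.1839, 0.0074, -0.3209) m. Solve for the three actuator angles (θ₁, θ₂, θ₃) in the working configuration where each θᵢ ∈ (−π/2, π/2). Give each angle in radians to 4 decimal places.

θ₁ = 1.3962, θ₂ = -0.0875, θ₃ = -0.0004

rotate P by −φ1: (-0.1839, 0.0074, -0.3209)
  A=0.3239, B=-0.3209, C=(l²−L²−A²−y'²−z²)/(2L)=-0.2598
  √(A²+B²)=0.4559;  θ1 = -0.7807+2.1770 ≈ 1.3962
φ2=120.0° → target in arm frame (0.0984, 0.1556)
  A cos θ + B sin θ = C:  0.0416·cos θ + -0.3209·sin θ = 0.0695
  γ=atan2(-0.3209,0.0416)=-1.4418;  ψ=arccos(0.2149)=1.3542;  θ2=γ+ψ≈-0.0875
rotate P by −φ3: (0.0855, -0.1630, -0.3209)
  A cos θ + B sin θ = C:  0.0545·cos θ + -0.3209·sin θ = 0.0546
  θ3 = atan2(B,A) + arccos(C/0.3255) = -0.0004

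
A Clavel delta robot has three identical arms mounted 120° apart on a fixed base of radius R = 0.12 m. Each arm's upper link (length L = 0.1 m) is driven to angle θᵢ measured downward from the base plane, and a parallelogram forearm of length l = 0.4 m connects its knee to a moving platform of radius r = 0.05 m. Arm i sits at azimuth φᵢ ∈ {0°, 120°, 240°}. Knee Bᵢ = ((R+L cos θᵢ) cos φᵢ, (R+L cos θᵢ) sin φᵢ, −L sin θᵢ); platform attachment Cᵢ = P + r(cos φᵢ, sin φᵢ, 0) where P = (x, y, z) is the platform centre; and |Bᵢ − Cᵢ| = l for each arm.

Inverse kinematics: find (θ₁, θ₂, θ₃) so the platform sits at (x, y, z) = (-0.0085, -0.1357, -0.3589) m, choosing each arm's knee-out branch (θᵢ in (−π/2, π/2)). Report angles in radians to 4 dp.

θ₁ = 0.2614, θ₂ = 0.6980, θ₃ = -0.3495

arm 1 (φ=0.0°): x'=-0.0085, y'=-0.1357
  A=0.0785, B=-0.3589, C=(l²−L²−A²−y'²−z²)/(2L)=-0.0169
  γ=atan2(-0.3589,0.0785)=-1.3555;  ψ=arccos(-0.0461)=1.6169;  θ1=γ+ψ≈0.2614
φ2=120.0° → target in arm frame (-0.1133, 0.0752)
  A cos θ + B sin θ = C:  0.1833·cos θ + -0.3589·sin θ = -0.0903
  √(A²+B²)=0.4030;  θ2 = -1.0987+1.7967 ≈ 0.6980
rotate P by −φ3: (0.1218, 0.0605, -0.3589)
  A=-0.0518, B=-0.3589, C=(l²−L²−A²−y'²−z²)/(2L)=0.0743
  γ=atan2(-0.3589,-0.0518)=-1.7141;  ψ=arccos(0.2048)=1.3645;  θ3=γ+ψ≈-0.3495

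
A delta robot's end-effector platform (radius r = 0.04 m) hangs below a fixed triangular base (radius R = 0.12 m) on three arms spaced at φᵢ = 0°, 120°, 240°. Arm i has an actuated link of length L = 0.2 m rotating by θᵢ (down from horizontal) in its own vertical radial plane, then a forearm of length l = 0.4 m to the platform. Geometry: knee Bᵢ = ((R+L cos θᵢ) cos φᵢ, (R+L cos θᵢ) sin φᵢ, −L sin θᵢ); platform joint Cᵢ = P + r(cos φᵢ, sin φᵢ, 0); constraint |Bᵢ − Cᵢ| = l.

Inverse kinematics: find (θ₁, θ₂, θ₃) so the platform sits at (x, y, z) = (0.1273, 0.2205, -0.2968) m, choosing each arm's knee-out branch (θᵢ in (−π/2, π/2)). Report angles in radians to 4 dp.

θ₁ = 0.0002, θ₂ = 0.0002, θ₃ = 1.3091

φ1=0.0° → target in arm frame (0.1273, 0.2205)
  A=-0.0473, B=-0.2968, C=(l²−L²−A²−y'²−z²)/(2L)=-0.0474
  √(A²+B²)=0.3005;  θ1 = -1.7288+1.7291 ≈ 0.0002
φ2=120.0° → target in arm frame (0.1273, -0.2205)
  A cos θ + B sin θ = C:  -0.0473·cos θ + -0.2968·sin θ = -0.0474
  γ=atan2(-0.2968,-0.0473)=-1.7289;  ψ=arccos(-0.1576)=1.7291;  θ2=γ+ψ≈0.0002
φ3=240.0° → target in arm frame (-0.2546, 0.0000)
  A cos θ + B sin θ = C:  0.3346·cos θ + -0.2968·sin θ = -0.2001
  γ=atan2(-0.2968,0.3346)=-0.7256;  ψ=arccos(-0.4475)=2.0347;  θ3=γ+ψ≈1.3091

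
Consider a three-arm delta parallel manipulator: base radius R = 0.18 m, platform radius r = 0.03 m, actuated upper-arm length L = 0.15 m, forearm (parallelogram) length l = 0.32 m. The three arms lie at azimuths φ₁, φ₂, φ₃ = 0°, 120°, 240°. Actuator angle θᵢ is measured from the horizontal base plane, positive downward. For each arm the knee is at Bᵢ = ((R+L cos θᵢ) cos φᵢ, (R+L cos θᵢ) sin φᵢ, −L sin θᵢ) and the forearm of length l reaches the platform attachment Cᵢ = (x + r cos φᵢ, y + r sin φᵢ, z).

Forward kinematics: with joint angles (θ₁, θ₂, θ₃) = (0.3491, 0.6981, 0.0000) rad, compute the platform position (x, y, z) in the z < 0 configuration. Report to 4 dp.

(0.0033, -0.0470, -0.1834)

arm 1 at φ=0.0°: ρ1 = 0.2910;  O1 = (0.2910, 0.0000, -0.0513)
φ2=120.0°: virtual centre (-0.1325, 0.2294, -0.0964), radius l
arm 3 at φ=240.0°: ρ3 = 0.3000;  O3 = (-0.1500, -0.2598, 0.0000)
|O₂|²−|O₁|² = -0.0078;  |O₃|²−|O₁|² = 0.0027
linear system: -0.8468x+0.4588y = -0.0078−-0.0902z; -0.8819x+-0.5196y = 0.0027−0.1026z
Cramer: x(z) = 0.0033+0.0002z;  y(z) = -0.0109+0.1971z
into |P−O₁|² = l²: 1.0388z² + 0.0982z + -0.0169 = 0;  Δ = 0.0800;  z = -0.1834 or 0.0888 → z<0 root = -0.1834
x = 0.0033, y = -0.0470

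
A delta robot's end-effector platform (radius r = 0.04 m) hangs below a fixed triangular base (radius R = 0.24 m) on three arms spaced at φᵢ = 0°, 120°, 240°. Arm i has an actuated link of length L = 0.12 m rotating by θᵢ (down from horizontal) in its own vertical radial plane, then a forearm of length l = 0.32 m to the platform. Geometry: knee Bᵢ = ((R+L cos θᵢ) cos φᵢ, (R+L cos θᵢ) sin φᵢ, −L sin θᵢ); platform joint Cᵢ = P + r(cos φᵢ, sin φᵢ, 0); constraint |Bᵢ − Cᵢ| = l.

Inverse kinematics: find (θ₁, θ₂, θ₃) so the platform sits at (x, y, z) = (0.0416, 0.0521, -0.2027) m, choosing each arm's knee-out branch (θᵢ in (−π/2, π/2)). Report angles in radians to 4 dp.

rotate P by −φ1: (0.0416, 0.0521, -0.2027)
  e−x'=0.1584;  (l²−L²−(e−x')²−y'²−z²)/2L = 0.0796
  γ=atan2(-0.2027,0.1584)=-0.9075;  ψ=arccos(0.3095)=1.2561;  θ1=γ+ψ≈0.3487
rotate P by −φ2: (0.0243, -0.0621, -0.2027)
  e−x'=0.1757;  (l²−L²−(e−x')²−y'²−z²)/2L = 0.0508
  γ=atan2(-0.2027,0.1757)=-0.8567;  ψ=arccos(0.1894)=1.3802;  θ2=γ+ψ≈0.5235
arm 3 (φ=240.0°): x'=-0.0659, y'=0.0100
  A cos θ + B sin θ = C:  0.2659·cos θ + -0.2027·sin θ = -0.0996
  θ3 = atan2(B,A) + arccos(C/0.3344) = 1.2219

θ₁ = 0.3487, θ₂ = 0.5235, θ₃ = 1.2219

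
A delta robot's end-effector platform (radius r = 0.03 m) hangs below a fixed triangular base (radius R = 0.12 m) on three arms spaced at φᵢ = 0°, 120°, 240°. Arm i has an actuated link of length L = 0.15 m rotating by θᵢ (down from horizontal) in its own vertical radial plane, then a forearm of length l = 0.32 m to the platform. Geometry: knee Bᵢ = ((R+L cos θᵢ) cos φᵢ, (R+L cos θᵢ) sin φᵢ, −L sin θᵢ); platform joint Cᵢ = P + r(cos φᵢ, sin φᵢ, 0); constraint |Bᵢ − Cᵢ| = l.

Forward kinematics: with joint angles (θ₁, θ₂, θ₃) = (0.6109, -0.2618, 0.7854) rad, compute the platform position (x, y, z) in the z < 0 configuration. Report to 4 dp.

φ1=0.0°: virtual centre (0.2129, 0.0000, -0.0860), radius l
arm 2 at φ=120.0°: ρ2 = 0.2349;  S2 = (-0.1174, 0.2034, 0.0388)
S3 = (0.1961·cos240.0°, 0.1961·sin240.0°, -0.1061) = (-0.0980, -0.1698, -0.1061)
|S₂|²−|S₁|² = 0.0040;  |S₃|²−|S₁|² = -0.0030
[-0.6606 0.4068 0.2497]·P = 0.0040;  [-0.6218 -0.3396 -0.0401]·P = -0.0030
Cramer: x(z) = -0.0002+0.1435z;  y(z) = 0.0093-0.3808z
into |P−S₁|² = l²: 1.1656z² + 0.1038z + -0.0495 = 0;  Δ = 0.2415;  z = -0.2553 or 0.1663 → z<0 root = -0.2553
x = -0.0369, y = 0.1066

(-0.0369, 0.1066, -0.2553)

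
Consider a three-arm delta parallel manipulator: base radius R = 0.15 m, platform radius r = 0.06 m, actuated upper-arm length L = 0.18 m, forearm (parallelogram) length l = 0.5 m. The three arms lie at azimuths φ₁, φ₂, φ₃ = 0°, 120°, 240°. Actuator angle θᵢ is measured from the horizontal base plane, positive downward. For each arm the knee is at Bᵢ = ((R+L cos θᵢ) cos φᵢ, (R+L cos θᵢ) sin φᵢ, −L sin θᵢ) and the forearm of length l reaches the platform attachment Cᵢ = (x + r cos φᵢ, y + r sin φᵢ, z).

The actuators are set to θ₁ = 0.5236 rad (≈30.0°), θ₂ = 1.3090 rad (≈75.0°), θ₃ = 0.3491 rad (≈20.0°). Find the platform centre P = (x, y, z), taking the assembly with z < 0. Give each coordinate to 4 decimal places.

(0.0869, -0.2156, -0.5122)

φ1=0.0°: virtual centre (0.2459, 0.0000, -0.0900), radius l
arm 2 at φ=120.0°: e+L cos θ2 = 0.1366;  centre 2 = (-0.0683, 0.1183, -0.1739)
centre 3 = (0.2591·cos240.0°, 0.2591·sin240.0°, -0.0616) = (-0.1296, -0.2244, -0.0616)
subtract pairs → two planes through P
linear system: -0.6284x+0.2366y = -0.0197−-0.1677z; -0.7509x+-0.4488y = 0.0024−0.0569z
Cramer: x(z) = 0.0180-0.1345z;  y(z) = -0.0354+0.3517z
quadratic in z: (1.1418)z²+(0.2164)z+(-0.1887)=0, √Δ=0.9533 → z ∈ {-0.5122, 0.3227}; z = -0.5122 (taking z<0)
x = 0.0869, y = -0.2156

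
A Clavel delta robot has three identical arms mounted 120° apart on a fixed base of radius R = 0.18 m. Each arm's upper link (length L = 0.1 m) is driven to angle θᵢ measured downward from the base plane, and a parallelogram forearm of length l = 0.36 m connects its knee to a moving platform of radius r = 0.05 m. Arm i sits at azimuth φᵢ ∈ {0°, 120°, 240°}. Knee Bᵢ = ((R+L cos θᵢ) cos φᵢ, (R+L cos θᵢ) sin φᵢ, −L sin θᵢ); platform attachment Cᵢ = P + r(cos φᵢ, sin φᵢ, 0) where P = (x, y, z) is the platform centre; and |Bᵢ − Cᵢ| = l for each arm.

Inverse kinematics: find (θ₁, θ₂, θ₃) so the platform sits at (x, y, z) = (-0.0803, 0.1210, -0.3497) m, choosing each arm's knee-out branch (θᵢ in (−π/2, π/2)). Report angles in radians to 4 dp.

θ₁ = 1.3960, θ₂ = 0.0001, θ₃ = 1.3091

rotate P by −φ1: (-0.0803, 0.1210, -0.3497)
  A cos θ + B sin θ = C:  0.2103·cos θ + -0.3497·sin θ = -0.3078
  θ1 = atan2(B,A) + arccos(C/0.4081) = 1.3960
arm 2 (φ=120.0°): x'=0.1449, y'=0.0090
  A=-0.0149, B=-0.3497, C=(l²−L²−A²−y'²−z²)/(2L)=-0.0150
  √(A²+B²)=0.3500;  θ2 = -1.6135+1.6136 ≈ 0.0001
rotate P by −φ3: (-0.0646, -0.1300, -0.3497)
  A=0.1946, B=-0.3497, C=(l²−L²−A²−y'²−z²)/(2L)=-0.2874
  √(A²+B²)=0.4002;  θ3 = -1.0629+2.3720 ≈ 1.3091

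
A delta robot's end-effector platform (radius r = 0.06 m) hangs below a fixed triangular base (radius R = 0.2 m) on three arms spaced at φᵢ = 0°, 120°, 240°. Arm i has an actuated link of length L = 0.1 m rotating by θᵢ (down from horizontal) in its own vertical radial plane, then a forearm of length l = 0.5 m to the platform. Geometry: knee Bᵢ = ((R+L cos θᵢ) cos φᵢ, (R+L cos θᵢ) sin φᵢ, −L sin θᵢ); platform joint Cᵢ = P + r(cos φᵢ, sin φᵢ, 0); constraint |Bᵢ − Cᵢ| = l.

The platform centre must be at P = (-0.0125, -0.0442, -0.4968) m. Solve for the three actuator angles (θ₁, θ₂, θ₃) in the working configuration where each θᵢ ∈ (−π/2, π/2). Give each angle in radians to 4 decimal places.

rotate P by −φ1: (-0.0125, -0.0442, -0.4968)
  A cos θ + B sin θ = C:  0.1525·cos θ + -0.4968·sin θ = -0.1601
  γ=atan2(-0.4968,0.1525)=-1.2730;  ψ=arccos(-0.3081)=1.8840;  θ1=γ+ψ≈0.6110
arm 2 (φ=120.0°): x'=-0.0320, y'=0.0329
  A=0.1720, B=-0.4968, C=(l²−L²−A²−y'²−z²)/(2L)=-0.1874
  θ2 = atan2(B,A) + arccos(C/0.5257) = 0.6979
arm 3 (φ=240.0°): x'=0.0445, y'=0.0113
  e−x'=0.0955;  (l²−L²−(e−x')²−y'²−z²)/2L = -0.0803
  γ=atan2(-0.4968,0.0955)=-1.3809;  ψ=arccos(-0.1587)=1.7301;  θ3=γ+ψ≈0.3492

θ₁ = 0.6110, θ₂ = 0.6979, θ₃ = 0.3492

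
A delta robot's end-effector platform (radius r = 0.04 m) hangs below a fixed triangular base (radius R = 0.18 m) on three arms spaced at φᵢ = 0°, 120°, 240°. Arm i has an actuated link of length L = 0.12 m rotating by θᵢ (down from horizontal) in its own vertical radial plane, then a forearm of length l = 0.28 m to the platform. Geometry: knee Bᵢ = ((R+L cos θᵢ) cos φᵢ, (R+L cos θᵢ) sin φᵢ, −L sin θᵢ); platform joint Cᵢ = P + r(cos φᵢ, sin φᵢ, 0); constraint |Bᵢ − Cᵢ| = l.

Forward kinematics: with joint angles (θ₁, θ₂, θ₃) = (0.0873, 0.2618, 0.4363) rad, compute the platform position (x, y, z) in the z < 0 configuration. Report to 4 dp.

arm 1 at φ=0.0°: e+L cos θ1 = 0.2595;  S1 = (0.2595, 0.0000, -0.0105)
arm 2 at φ=120.0°: e+L cos θ2 = 0.2559;  S2 = (-0.1280, 0.2216, -0.0311)
S3 = (0.2488·cos240.0°, 0.2488·sin240.0°, -0.0507) = (-0.1244, -0.2154, -0.0507)
subtract pairs → two planes through P
plane₁₂: -0.7750x+0.4433y+-0.0412z = -0.0010
det = 0.6743;  x = 0.0026+-0.0792z,  y = 0.0023+-0.0456z
into |P−S₁|² = l²: 1.0084z² + 0.0614z + -0.0123 = 0;  Δ = 0.0533;  z = -0.1450 or 0.0840 → z<0 root = -0.1450
x = 0.0141, y = 0.0089

(0.0141, 0.0089, -0.1450)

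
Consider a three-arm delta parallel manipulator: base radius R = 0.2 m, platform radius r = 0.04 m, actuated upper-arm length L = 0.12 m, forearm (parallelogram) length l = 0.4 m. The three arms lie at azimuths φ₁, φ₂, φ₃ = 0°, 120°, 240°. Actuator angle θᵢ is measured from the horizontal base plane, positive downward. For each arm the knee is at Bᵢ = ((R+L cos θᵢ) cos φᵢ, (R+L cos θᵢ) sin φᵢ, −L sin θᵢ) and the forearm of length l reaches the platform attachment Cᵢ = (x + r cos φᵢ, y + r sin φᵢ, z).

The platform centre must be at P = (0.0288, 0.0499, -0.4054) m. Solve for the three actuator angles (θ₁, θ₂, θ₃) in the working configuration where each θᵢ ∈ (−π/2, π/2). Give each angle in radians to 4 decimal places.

θ₁ = 0.6985, θ₂ = 0.6984, θ₃ = 1.1344

arm 1 (φ=0.0°): x'=0.0288, y'=0.0499
  A=0.1312, B=-0.4054, C=(l²−L²−A²−y'²−z²)/(2L)=-0.1602
  γ=atan2(-0.4054,0.1312)=-1.2578;  ψ=arccos(-0.3760)=1.9563;  θ1=γ+ψ≈0.6985
rotate P by −φ2: (0.0288, -0.0499, -0.4054)
  A cos θ + B sin θ = C:  0.1312·cos θ + -0.4054·sin θ = -0.1602
  γ=atan2(-0.4054,0.1312)=-1.2578;  ψ=arccos(-0.3760)=1.9562;  θ2=γ+ψ≈0.6984
arm 3 (φ=240.0°): x'=-0.0576, y'=0.0000
  A=0.2176, B=-0.4054, C=(l²−L²−A²−y'²−z²)/(2L)=-0.2754
  θ3 = atan2(B,A) + arccos(C/0.4601) = 1.1344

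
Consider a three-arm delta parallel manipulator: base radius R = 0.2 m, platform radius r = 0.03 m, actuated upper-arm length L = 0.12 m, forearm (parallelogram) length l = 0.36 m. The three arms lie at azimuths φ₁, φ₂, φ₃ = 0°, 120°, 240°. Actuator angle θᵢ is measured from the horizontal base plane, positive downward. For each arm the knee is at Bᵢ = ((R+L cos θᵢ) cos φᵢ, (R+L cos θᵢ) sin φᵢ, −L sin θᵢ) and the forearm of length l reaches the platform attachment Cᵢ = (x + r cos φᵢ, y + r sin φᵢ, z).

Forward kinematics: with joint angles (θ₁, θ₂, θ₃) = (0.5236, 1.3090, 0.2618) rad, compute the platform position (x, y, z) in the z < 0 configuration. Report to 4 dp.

(0.0328, -0.0995, -0.3081)

centre 1 = (0.2739·cos0.0°, 0.2739·sin0.0°, -0.0600) = (0.2739, 0.0000, -0.0600)
φ2=120.0°: virtual centre (-0.1005, 0.1741, -0.1159), radius l
φ3=240.0°: virtual centre (-0.1430, -0.2476, -0.0311), radius l
subtract pairs → two planes through P
[-0.7489 0.3482 -0.1118]·P = -0.0248;  [-0.8338 -0.4952 0.0579]·P = 0.0041
Cramer: x(z) = 0.0164-0.0533z;  y(z) = -0.0359+0.2066z
quadratic in z: (1.0455)z²+(0.1326)z+(-0.0584)=0, √Δ=0.5117 → z ∈ {-0.3081, 0.1813}; z = -0.3081 (taking z<0)
x = 0.0328, y = -0.0995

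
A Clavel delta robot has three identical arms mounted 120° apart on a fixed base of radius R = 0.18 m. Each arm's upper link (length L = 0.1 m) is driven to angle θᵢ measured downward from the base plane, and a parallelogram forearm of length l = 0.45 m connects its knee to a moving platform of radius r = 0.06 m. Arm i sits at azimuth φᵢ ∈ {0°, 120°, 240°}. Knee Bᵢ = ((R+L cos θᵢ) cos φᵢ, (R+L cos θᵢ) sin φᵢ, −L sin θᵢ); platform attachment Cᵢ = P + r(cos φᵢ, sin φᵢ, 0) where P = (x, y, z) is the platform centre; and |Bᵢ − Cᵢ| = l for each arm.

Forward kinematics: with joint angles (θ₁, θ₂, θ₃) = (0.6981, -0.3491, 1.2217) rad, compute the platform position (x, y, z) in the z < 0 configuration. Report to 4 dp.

(-0.0270, 0.1842, -0.4086)

S1 = (0.1966·cos0.0°, 0.1966·sin0.0°, -0.0643) = (0.1966, 0.0000, -0.0643)
arm 2 at φ=120.0°: ρ2 = 0.2140;  S2 = (-0.1070, 0.1853, 0.0342)
S3 = (0.1542·cos240.0°, 0.1542·sin240.0°, -0.0940) = (-0.0771, -0.1335, -0.0940)
|S₂|²−|S₁|² = 0.0042;  |S₃|²−|S₁|² = -0.0102
plane₁₂: -0.6072x+0.3706y+0.1970z = 0.0042
det = 0.3650;  x = 0.0073+0.0838z,  y = 0.0232+-0.3941z
sphere 1 gives Az²+Bz+C=0 with A=1.1624, B=0.0785, C=-0.1620;  B²−4AC=0.7593;  roots -0.4086, 0.3410;  negative root z = -0.4086
x = -0.0270, y = 0.1842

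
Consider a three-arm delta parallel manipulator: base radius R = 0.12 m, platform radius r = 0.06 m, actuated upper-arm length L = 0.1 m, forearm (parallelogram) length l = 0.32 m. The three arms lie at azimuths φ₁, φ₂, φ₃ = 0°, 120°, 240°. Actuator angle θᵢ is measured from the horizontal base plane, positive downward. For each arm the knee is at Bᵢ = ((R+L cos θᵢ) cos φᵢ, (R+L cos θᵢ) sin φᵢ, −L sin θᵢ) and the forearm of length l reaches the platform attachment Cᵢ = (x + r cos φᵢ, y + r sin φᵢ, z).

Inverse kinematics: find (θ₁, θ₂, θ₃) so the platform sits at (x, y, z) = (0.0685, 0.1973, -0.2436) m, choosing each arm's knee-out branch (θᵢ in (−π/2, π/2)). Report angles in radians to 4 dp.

θ₁ = 0.0873, θ₂ = -0.3485, θ₃ = 1.3963

rotate P by −φ1: (0.0685, 0.1973, -0.2436)
  A cos θ + B sin θ = C:  -0.0085·cos θ + -0.2436·sin θ = -0.0297
  θ1 = atan2(B,A) + arccos(C/0.2437) = 0.0873
arm 2 (φ=120.0°): x'=0.1366, y'=-0.1580
  A=-0.0766, B=-0.2436, C=(l²−L²−A²−y'²−z²)/(2L)=0.0112
  θ2 = atan2(B,A) + arccos(C/0.2554) = -0.3485
rotate P by −φ3: (-0.2051, -0.0393, -0.2436)
  A=0.2651, B=-0.2436, C=(l²−L²−A²−y'²−z²)/(2L)=-0.1939
  γ=atan2(-0.2436,0.2651)=-0.7431;  ψ=arccos(-0.5385)=2.1394;  θ3=γ+ψ≈1.3963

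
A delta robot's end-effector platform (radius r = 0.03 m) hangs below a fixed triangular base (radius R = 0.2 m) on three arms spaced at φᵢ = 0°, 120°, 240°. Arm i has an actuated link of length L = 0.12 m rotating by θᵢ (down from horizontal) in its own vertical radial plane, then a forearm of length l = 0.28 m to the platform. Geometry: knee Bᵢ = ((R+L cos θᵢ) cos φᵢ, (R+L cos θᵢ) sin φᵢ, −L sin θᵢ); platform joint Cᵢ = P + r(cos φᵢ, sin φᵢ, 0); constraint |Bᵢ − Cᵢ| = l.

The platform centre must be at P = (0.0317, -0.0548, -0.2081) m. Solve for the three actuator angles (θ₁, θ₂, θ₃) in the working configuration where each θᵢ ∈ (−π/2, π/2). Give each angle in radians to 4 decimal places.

φ1=0.0° → target in arm frame (0.0317, -0.0548)
  A=0.1383, B=-0.2081, C=(l²−L²−A²−y'²−z²)/(2L)=-0.0060
  γ=atan2(-0.2081,0.1383)=-0.9842;  ψ=arccos(-0.0239)=1.5947;  θ1=γ+ψ≈0.6105
φ2=120.0° → target in arm frame (-0.0633, -0.0001)
  e−x'=0.2333;  (l²−L²−(e−x')²−y'²−z²)/2L = -0.1406
  √(A²+B²)=0.3126;  θ2 = -0.7284+2.0372 ≈ 1.3088
φ3=240.0° → target in arm frame (0.0316, 0.0549)
  A=0.1384, B=-0.2081, C=(l²−L²−A²−y'²−z²)/(2L)=-0.0061
  √(A²+B²)=0.2499;  θ3 = -0.9839+1.5953 ≈ 0.6113

θ₁ = 0.6105, θ₂ = 1.3088, θ₃ = 0.6113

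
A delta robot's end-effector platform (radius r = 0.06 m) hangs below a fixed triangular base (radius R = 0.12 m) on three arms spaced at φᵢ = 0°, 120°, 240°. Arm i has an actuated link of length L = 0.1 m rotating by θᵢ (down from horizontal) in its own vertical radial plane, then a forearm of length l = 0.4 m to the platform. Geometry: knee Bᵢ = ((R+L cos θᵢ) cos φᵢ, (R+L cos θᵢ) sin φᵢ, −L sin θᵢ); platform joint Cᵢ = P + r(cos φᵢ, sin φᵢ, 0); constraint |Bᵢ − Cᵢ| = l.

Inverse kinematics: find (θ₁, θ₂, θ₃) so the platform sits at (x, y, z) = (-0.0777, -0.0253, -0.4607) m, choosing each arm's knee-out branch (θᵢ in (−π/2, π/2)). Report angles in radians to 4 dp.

arm 1 (φ=0.0°): x'=-0.0777, y'=-0.0253
  A cos θ + B sin θ = C:  0.1377·cos θ + -0.4607·sin θ = -0.4092
  γ=atan2(-0.4607,0.1377)=-1.2804;  ψ=arccos(-0.8511)=2.5888;  θ1=γ+ψ≈1.3085
rotate P by −φ2: (0.0169, 0.0799, -0.4607)
  e−x'=0.0431;  (l²−L²−(e−x')²−y'²−z²)/2L = -0.3524
  γ=atan2(-0.4607,0.0431)=-1.4776;  ψ=arccos(-0.7617)=2.4367;  θ2=γ+ψ≈0.9591
φ3=240.0° → target in arm frame (0.0608, -0.0546)
  A cos θ + B sin θ = C:  -0.0008·cos θ + -0.4607·sin θ = -0.3262
  √(A²+B²)=0.4607;  θ3 = -1.5724+2.3574 ≈ 0.7849

θ₁ = 1.3085, θ₂ = 0.9591, θ₃ = 0.7849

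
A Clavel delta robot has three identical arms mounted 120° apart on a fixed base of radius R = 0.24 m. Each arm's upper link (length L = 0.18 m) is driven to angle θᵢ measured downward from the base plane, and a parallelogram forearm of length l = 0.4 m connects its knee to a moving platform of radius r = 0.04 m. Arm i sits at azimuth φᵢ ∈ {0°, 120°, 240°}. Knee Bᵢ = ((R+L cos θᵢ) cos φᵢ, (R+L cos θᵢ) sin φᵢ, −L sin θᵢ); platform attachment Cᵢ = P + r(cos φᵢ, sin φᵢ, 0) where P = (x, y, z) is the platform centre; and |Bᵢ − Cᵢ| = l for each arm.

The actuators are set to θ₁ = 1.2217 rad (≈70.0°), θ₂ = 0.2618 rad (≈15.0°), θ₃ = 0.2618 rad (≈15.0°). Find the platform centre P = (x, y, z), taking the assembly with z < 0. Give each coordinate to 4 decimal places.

arm 1 at φ=0.0°: (R−r)+L cos θ1 = 0.2616;  S1 = (0.2616, 0.0000, -0.1691)
S2 = (0.3739·cos120.0°, 0.3739·sin120.0°, -0.0466) = (-0.1869, 0.3238, -0.0466)
arm 3 at φ=240.0°: (R−r)+L cos θ3 = 0.3739;  S3 = (-0.1869, -0.3238, -0.0466)
|S₂|²−|S₁|² = 0.0449;  |S₃|²−|S₁|² = 0.0449
plane₁₂: -0.8970x+0.6476y+0.2451z = 0.0449
det = 1.1617;  x = -0.0501+0.2733z,  y = 0.0000+0.0000z
into |P−S₁|² = l²: 1.0747z² + 0.1680z + -0.0343 = 0;  Δ = 0.1755;  z = -0.2731 or 0.1168 → z<0 root = -0.2731
x = -0.1247, y = 0.0000

(-0.1247, 0.0000, -0.2731)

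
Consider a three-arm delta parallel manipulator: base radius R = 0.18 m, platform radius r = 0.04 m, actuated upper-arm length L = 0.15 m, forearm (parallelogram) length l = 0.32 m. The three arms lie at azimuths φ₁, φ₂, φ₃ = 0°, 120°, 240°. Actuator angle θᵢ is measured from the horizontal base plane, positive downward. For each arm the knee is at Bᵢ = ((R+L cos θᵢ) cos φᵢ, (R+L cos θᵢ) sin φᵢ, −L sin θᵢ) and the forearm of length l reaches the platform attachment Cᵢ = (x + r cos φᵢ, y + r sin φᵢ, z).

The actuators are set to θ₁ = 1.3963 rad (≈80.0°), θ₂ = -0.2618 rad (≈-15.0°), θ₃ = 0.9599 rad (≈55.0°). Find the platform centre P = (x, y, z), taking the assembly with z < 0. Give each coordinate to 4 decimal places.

S1 = (0.1660·cos0.0°, 0.1660·sin0.0°, -0.1477) = (0.1660, 0.0000, -0.1477)
arm 2 at φ=120.0°: ρ2 = 0.2849;  S2 = (-0.1424, 0.2467, 0.0388)
S3 = (0.2260·cos240.0°, 0.2260·sin240.0°, -0.1229) = (-0.1130, -0.1958, -0.1229)
eliminate P² terms by subtracting sphere 1 from 2 and 3
plane₁₂: -0.6170x+0.4934y+0.3731z = 0.0333
det = 0.5170;  x = -0.0412+0.3300z,  y = 0.0159+-0.3435z
into |P−S₁|² = l²: 1.2269z² + 0.1477z + -0.0374 = 0;  Δ = 0.2052;  z = -0.2448 or 0.1244 → z<0 root = -0.2448
x = -0.1220, y = 0.1000

(-0.1220, 0.1000, -0.2448)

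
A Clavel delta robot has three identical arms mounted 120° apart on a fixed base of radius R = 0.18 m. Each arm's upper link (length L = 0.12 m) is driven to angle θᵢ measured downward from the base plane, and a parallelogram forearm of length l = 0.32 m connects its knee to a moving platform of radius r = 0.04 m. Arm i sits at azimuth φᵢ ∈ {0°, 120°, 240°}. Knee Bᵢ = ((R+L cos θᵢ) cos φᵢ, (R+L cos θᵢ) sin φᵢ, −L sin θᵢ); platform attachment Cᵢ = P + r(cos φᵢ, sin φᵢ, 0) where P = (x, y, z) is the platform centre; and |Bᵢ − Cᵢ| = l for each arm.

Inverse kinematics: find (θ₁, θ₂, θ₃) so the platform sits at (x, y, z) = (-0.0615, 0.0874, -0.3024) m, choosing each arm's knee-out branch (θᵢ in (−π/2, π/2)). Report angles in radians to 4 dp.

θ₁ = 1.2221, θ₂ = 0.1744, θ₃ = 1.1349

φ1=0.0° → target in arm frame (-0.0615, 0.0874)
  A=0.2015, B=-0.3024, C=(l²−L²−A²−y'²−z²)/(2L)=-0.2154
  θ1 = atan2(B,A) + arccos(C/0.3634) = 1.2221
rotate P by −φ2: (0.1064, 0.0096, -0.3024)
  A=0.0336, B=-0.3024, C=(l²−L²−A²−y'²−z²)/(2L)=-0.0194
  θ2 = atan2(B,A) + arccos(C/0.3043) = 0.1744
φ3=240.0° → target in arm frame (-0.0449, -0.0970)
  A cos θ + B sin θ = C:  0.1849·cos θ + -0.3024·sin θ = -0.1960
  √(A²+B²)=0.3545;  θ3 = -1.0219+2.1568 ≈ 1.1349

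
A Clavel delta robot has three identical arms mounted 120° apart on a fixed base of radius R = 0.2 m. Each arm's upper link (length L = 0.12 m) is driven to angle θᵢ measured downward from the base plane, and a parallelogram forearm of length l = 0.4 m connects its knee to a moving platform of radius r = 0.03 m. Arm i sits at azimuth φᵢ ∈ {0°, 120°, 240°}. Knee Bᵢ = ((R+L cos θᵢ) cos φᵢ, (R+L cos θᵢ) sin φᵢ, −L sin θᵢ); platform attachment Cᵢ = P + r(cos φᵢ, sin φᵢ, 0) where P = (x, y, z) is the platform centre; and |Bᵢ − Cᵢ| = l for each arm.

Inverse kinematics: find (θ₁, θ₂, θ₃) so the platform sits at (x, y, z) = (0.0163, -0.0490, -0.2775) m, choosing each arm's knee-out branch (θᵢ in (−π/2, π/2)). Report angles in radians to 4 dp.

φ1=0.0° → target in arm frame (0.0163, -0.0490)
  A cos θ + B sin θ = C:  0.1537·cos θ + -0.2775·sin θ = 0.1774
  √(A²+B²)=0.3172;  θ1 = -1.0650+0.9775 ≈ -0.0875
rotate P by −φ2: (-0.0506, 0.0104, -0.2775)
  e−x'=0.2206;  (l²−L²−(e−x')²−y'²−z²)/2L = 0.0826
  γ=atan2(-0.2775,0.2206)=-0.8992;  ψ=arccos(0.2331)=1.3356;  θ2=γ+ψ≈0.4364
rotate P by −φ3: (0.0343, 0.0386, -0.2775)
  A cos θ + B sin θ = C:  0.1357·cos θ + -0.2775·sin θ = 0.2029
  θ3 = atan2(B,A) + arccos(C/0.3089) = -0.2615

θ₁ = -0.0875, θ₂ = 0.4364, θ₃ = -0.2615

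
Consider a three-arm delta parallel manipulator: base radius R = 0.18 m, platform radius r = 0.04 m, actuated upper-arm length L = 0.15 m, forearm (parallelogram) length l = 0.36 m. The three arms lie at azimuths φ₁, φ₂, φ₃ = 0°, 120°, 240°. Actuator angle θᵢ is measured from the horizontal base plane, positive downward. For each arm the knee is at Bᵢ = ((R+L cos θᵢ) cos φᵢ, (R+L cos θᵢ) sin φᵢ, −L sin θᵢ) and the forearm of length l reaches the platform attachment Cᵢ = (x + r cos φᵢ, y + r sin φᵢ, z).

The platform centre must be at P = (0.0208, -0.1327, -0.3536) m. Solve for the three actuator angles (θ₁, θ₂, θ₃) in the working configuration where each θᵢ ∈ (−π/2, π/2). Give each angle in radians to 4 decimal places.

θ₁ = 0.7857, θ₂ = 1.3965, θ₃ = 0.3493

φ1=0.0° → target in arm frame (0.0208, -0.1327)
  A cos θ + B sin θ = C:  0.1192·cos θ + -0.3536·sin θ = -0.1658
  θ1 = atan2(B,A) + arccos(C/0.3732) = 0.7857
rotate P by −φ2: (-0.1253, 0.0483, -0.3536)
  A cos θ + B sin θ = C:  0.2653·cos θ + -0.3536·sin θ = -0.3022
  γ=atan2(-0.3536,0.2653)=-0.9271;  ψ=arccos(-0.6836)=2.3235;  θ2=γ+ψ≈1.3965
arm 3 (φ=240.0°): x'=0.1045, y'=0.0844
  e−x'=0.0355;  (l²−L²−(e−x')²−y'²−z²)/2L = -0.0877
  γ=atan2(-0.3536,0.0355)=-1.4708;  ψ=arccos(-0.2468)=1.8201;  θ3=γ+ψ≈0.3493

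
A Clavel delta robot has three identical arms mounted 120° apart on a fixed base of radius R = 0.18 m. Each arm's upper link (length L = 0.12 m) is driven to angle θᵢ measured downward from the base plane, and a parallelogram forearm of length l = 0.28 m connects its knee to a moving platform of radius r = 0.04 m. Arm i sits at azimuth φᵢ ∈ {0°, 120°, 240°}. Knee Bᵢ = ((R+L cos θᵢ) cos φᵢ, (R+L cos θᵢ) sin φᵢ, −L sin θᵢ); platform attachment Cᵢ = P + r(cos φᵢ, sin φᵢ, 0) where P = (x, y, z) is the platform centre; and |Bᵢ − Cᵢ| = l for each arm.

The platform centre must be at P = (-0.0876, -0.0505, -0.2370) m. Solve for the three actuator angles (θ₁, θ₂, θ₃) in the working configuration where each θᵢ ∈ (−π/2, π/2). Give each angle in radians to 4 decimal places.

φ1=0.0° → target in arm frame (-0.0876, -0.0505)
  A cos θ + B sin θ = C:  0.2276·cos θ + -0.2370·sin θ = -0.1938
  θ1 = atan2(B,A) + arccos(C/0.3286) = 1.3961
φ2=120.0° → target in arm frame (0.0001, 0.1011)
  e−x'=0.1399;  (l²−L²−(e−x')²−y'²−z²)/2L = -0.0916
  √(A²+B²)=0.2752;  θ2 = -1.0374+1.9099 ≈ 0.8725
arm 3 (φ=240.0°): x'=0.0875, y'=-0.0506
  A=0.0525, B=-0.2370, C=(l²−L²−A²−y'²−z²)/(2L)=0.0105
  θ3 = atan2(B,A) + arccos(C/0.2427) = 0.1746

θ₁ = 1.3961, θ₂ = 0.8725, θ₃ = 0.1746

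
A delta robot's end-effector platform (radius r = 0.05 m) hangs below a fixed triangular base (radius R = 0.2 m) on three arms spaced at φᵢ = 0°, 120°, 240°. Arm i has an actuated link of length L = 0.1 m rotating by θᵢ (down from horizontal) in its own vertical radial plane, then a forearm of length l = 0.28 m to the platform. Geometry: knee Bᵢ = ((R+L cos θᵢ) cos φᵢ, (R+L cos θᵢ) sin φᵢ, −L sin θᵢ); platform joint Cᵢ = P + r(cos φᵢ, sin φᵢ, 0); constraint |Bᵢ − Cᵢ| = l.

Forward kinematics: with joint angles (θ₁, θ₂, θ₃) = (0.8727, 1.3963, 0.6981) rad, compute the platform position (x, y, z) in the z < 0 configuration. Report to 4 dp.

(0.0168, -0.0543, -0.2676)

φ1=0.0°: virtual centre (0.2143, 0.0000, -0.0766), radius l
centre 2 = (0.1674·cos120.0°, 0.1674·sin120.0°, -0.0985) = (-0.0837, 0.1449, -0.0985)
φ3=240.0°: virtual centre (-0.1133, -0.1962, -0.0643), radius l
|centre ₂|²−|centre ₁|² = -0.0141;  |centre ₃|²−|centre ₁|² = 0.0037
plane₁₂: -0.5959x+0.2899y+-0.0437z = -0.0141
Cramer: x(z) = 0.0105-0.0236z;  y(z) = -0.0270+0.1023z
quadratic in z: (1.0110)z²+(0.1573)z+(-0.0303)=0, √Δ=0.3837 → z ∈ {-0.2676, 0.1119}; z = -0.2676 (taking z<0)
x = 0.0168, y = -0.0543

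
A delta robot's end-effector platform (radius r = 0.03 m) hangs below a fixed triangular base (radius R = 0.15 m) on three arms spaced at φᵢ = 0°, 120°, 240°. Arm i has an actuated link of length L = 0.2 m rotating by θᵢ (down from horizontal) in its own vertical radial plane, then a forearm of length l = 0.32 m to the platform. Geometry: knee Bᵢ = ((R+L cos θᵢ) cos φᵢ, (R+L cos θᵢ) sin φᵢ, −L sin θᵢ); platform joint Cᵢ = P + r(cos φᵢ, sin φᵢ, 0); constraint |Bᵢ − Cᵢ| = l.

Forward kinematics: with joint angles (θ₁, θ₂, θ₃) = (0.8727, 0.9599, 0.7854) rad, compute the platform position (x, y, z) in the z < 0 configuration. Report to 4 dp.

φ1=0.0°: virtual centre (0.2486, 0.0000, -0.1532), radius l
φ2=120.0°: virtual centre (-0.1174, 0.2033, -0.1638), radius l
arm 3 at φ=240.0°: (R−r)+L cos θ3 = 0.2614;  S3 = (-0.1307, -0.2264, -0.1414)
|S₂|²−|S₁|² = -0.0033;  |S₃|²−|S₁|² = 0.0031
plane₁₂: -0.7318x+0.4065y+-0.0212z = -0.0033
Cramer: x(z) = 0.0004-0.0000z;  y(z) = -0.0075+0.0521z
quadratic in z: (1.0027)z²+(0.3057)z+(-0.0173)=0, √Δ=0.4034 → z ∈ {-0.3536, 0.0487}; z = -0.3536 (taking z<0)
x = 0.0004, y = -0.0259

(0.0004, -0.0259, -0.3536)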